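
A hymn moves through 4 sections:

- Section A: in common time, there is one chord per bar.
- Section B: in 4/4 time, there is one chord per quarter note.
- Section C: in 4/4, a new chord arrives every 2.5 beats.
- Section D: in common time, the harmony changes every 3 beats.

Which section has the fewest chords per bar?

A: each chord is 4 beats in 4/4, so 1 per bar.
B: each chord is 1 beat in 4/4, so 4 per bar.
C: each chord is 2.5 beats in 4/4, so 1.6 per bar.
D: each chord is 3 beats in 4/4, so 4/3 per bar.
Slowest is A at 1 chords/bar.

Section A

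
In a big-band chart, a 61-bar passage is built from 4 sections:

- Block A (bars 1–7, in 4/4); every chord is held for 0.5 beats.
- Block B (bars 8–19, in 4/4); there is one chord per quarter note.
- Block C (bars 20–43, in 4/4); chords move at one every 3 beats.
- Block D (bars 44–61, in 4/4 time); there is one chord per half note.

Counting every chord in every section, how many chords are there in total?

172 chords

A has 28 beats and chords last 0.5 each, so 56 chords.
B has 48 beats and chords last 1 each, so 48 chords.
C has 96 beats and chords last 3 each, so 32 chords.
D has 72 beats and chords last 2 each, so 36 chords.
Total: 56 + 48 + 32 + 36 = 172.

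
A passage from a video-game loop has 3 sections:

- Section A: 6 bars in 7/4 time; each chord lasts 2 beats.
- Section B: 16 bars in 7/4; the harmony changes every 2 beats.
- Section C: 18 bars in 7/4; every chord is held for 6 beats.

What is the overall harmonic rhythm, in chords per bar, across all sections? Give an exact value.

A: 6 × 7 = 42 beats ÷ 2 = 21 chords.
B: 16 × 7 = 112 beats ÷ 2 = 56 chords.
C: 18 × 7 = 126 beats ÷ 6 = 21 chords.
Overall: 98 chords over 40 bars → 98/40 = 2.45 chords per bar.

2.45 chords per bar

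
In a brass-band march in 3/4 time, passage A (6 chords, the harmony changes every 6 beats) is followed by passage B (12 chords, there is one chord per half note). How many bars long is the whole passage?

A: 6 × 6 = 36 beats = 12 bars.
B: 12 × 2 = 24 beats = 8 bars.
Total: 12 + 8 = 20 bars.

20 bars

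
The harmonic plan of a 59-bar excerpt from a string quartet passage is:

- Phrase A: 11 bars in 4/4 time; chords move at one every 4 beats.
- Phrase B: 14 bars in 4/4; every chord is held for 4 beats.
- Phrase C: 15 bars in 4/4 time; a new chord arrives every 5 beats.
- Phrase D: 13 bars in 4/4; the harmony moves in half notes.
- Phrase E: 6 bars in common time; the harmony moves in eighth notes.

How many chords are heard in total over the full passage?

111 chords

A: 11 bars × 4 beats = 44 beats; 4 beats/chord → 11 chords.
B: 14 bars × 4 beats = 56 beats; 4 beats/chord → 14 chords.
C: 15 bars × 4 beats = 60 beats; 5 beats/chord → 12 chords.
D: 13 bars × 4 beats = 52 beats; 2 beats/chord → 26 chords.
E: 6 bars × 4 beats = 24 beats; 0.5 beats/chord → 48 chords.
Total: 11 + 14 + 12 + 26 + 48 = 111.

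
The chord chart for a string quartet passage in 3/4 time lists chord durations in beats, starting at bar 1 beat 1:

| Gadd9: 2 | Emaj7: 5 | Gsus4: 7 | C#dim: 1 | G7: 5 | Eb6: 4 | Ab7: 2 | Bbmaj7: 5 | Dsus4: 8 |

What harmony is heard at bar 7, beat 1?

Beat 1 of bar 7 is beat (7−1)×3 + 1 = 19 overall.
Running totals: Gadd9 ends at 2, Emaj7 ends at 7, Gsus4 ends at 14, C#dim ends at 15, G7 ends at 20.
Beat 19 falls within G7.

G7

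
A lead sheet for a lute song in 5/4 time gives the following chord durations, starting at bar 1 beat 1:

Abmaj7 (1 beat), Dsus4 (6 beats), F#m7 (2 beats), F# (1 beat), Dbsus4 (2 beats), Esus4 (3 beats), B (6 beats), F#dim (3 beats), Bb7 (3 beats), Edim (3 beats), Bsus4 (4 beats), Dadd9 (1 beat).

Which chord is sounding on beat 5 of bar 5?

Beat 5 of bar 5 is beat (5−1)×5 + 5 = 25 overall.
Running totals: Abmaj7 ends at 1, Dsus4 ends at 7, F#m7 ends at 9, F# ends at 10, Dbsus4 ends at 12, Esus4 ends at 15, B ends at 21, F#dim ends at 24, Bb7 ends at 27.
Beat 25 falls within Bb7.

Bb7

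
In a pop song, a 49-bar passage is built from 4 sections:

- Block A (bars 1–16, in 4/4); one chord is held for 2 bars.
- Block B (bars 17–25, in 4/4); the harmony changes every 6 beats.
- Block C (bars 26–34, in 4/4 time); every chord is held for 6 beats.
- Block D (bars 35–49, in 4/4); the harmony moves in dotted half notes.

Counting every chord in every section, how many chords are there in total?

40 chords

A has 64 beats and chords last 8 each, so 8 chords.
B has 36 beats and chords last 6 each, so 6 chords.
C has 36 beats and chords last 6 each, so 6 chords.
D has 60 beats and chords last 3 each, so 20 chords.
Total: 8 + 6 + 6 + 20 = 40.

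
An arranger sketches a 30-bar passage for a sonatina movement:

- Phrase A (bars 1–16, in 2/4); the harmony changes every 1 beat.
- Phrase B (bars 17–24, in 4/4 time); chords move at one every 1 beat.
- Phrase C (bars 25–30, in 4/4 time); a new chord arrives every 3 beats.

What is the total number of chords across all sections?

A: 16 bars × 2 beats = 32 beats; 1 beat/chord → 32 chords.
B: 8 bars × 4 beats = 32 beats; 1 beat/chord → 32 chords.
C: 6 bars × 4 beats = 24 beats; 3 beats/chord → 8 chords.
Total: 32 + 32 + 8 = 72.

72 chords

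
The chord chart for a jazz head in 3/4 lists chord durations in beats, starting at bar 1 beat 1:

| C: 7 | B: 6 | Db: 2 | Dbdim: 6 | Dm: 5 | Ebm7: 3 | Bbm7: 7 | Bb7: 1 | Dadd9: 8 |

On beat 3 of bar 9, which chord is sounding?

Ebm7

Beat 3 of bar 9 is beat (9−1)×3 + 3 = 27 overall.
Running totals: C ends at 7, B ends at 13, Db ends at 15, Dbdim ends at 21, Dm ends at 26, Ebm7 ends at 29.
Beat 27 falls within Ebm7.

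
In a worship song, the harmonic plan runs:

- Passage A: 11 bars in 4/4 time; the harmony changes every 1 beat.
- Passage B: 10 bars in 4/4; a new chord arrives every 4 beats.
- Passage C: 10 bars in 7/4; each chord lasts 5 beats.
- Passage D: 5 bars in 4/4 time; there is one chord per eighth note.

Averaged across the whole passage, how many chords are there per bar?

A: 11 bars of 4 beats is 44 beats; at 1 beat each that's 44 chords.
B: 10 bars of 4 beats is 40 beats; at 4 beats each that's 10 chords.
C: 10 bars of 7 beats is 70 beats; at 5 beats each that's 14 chords.
D: 5 bars of 4 beats is 20 beats; at 0.5 beats each that's 40 chords.
Overall: 108 chords over 36 bars → 108/36 = 3 chords per bar.

3 chords per bar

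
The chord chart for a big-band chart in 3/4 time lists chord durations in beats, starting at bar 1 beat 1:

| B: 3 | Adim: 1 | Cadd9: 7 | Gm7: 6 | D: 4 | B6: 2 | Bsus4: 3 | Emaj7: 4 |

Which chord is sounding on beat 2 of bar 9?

Beat 2 of bar 9 is beat (9−1)×3 + 2 = 26 overall.
Running totals: B ends at 3, Adim ends at 4, Cadd9 ends at 11, Gm7 ends at 17, D ends at 21, B6 ends at 23, Bsus4 ends at 26.
Beat 26 falls within Bsus4.

Bsus4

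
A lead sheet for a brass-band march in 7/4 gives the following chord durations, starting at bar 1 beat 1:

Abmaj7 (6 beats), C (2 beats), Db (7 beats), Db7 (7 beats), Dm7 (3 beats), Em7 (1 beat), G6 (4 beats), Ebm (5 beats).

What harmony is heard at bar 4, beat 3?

Dm7

Beat 3 of bar 4 is beat (4−1)×7 + 3 = 24 overall.
Running totals: Abmaj7 ends at 6, C ends at 8, Db ends at 15, Db7 ends at 22, Dm7 ends at 25.
Beat 24 falls within Dm7.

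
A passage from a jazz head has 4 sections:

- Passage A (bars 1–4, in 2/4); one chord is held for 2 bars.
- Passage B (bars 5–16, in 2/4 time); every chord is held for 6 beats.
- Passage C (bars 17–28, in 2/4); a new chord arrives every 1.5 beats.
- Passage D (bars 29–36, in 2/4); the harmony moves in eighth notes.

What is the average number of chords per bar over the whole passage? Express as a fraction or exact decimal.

A: 4 × 2 = 8 beats ÷ 4 = 2 chords.
B: 12 × 2 = 24 beats ÷ 6 = 4 chords.
C: 12 × 2 = 24 beats ÷ 1.5 = 16 chords.
D: 8 × 2 = 16 beats ÷ 0.5 = 32 chords.
Overall: 54 chords over 36 bars → 54/36 = 1.5 chords per bar.

1.5 chords per bar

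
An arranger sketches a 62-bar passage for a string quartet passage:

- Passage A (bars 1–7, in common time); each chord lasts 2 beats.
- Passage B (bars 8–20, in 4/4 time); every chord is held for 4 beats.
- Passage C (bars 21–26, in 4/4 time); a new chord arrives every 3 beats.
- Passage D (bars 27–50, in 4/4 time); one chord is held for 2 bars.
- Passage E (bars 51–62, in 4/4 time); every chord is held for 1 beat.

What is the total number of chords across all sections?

95 chords

A has 28 beats and chords last 2 each, so 14 chords.
B has 52 beats and chords last 4 each, so 13 chords.
C has 24 beats and chords last 3 each, so 8 chords.
D has 96 beats and chords last 8 each, so 12 chords.
E has 48 beats and chords last 1 each, so 48 chords.
Total: 14 + 13 + 8 + 12 + 48 = 95.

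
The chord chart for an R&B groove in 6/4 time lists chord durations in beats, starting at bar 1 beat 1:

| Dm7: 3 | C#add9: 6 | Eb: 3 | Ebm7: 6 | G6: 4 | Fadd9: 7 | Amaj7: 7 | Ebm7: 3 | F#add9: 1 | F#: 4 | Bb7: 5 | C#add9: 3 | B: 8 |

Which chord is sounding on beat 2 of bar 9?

Beat 2 of bar 9 is beat (9−1)×6 + 2 = 50 overall.
Running totals: Dm7 ends at 3, C#add9 ends at 9, Eb ends at 12, Ebm7 ends at 18, G6 ends at 22, Fadd9 ends at 29, Amaj7 ends at 36, Ebm7 ends at 39, F#add9 ends at 40, F# ends at 44, Bb7 ends at 49, C#add9 ends at 52.
Beat 50 falls within C#add9.

C#add9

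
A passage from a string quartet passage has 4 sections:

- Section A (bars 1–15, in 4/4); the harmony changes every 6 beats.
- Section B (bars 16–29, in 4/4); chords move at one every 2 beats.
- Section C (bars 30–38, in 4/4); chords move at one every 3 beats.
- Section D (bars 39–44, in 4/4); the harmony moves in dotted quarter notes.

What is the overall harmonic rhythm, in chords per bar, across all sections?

1.5 chords per bar

A: 15 bars of 4 beats is 60 beats; at 6 beats each that's 10 chords.
B: 14 bars of 4 beats is 56 beats; at 2 beats each that's 28 chords.
C: 9 bars of 4 beats is 36 beats; at 3 beats each that's 12 chords.
D: 6 bars of 4 beats is 24 beats; at 1.5 beats each that's 16 chords.
Overall: 66 chords over 44 bars → 66/44 = 1.5 chords per bar.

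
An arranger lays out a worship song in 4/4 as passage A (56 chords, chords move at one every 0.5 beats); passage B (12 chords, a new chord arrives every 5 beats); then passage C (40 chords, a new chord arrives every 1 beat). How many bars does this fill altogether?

A: 56 × 0.5 = 28 beats = 7 bars.
B: 12 × 5 = 60 beats = 15 bars.
C: 40 × 1 = 40 beats = 10 bars.
Total: 7 + 15 + 10 = 32 bars.

32 bars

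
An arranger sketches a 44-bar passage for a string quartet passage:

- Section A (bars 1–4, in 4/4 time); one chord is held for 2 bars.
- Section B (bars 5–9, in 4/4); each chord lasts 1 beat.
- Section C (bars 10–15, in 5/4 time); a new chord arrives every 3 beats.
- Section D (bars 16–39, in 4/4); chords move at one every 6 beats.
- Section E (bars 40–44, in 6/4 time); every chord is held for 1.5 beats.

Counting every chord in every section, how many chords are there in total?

68 chords

A: 4·4 = 16 beats, 16/8 = 2 chords.
B: 5·4 = 20 beats, 20/1 = 20 chords.
C: 6·5 = 30 beats, 30/3 = 10 chords.
D: 24·4 = 96 beats, 96/6 = 16 chords.
E: 5·6 = 30 beats, 30/1.5 = 20 chords.
Total: 2 + 20 + 10 + 16 + 20 = 68.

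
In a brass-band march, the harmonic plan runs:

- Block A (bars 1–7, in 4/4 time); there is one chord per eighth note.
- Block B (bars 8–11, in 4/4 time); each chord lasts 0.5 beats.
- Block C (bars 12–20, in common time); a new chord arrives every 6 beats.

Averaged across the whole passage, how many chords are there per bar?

A: 7 × 4 = 28 beats ÷ 0.5 = 56 chords.
B: 4 × 4 = 16 beats ÷ 0.5 = 32 chords.
C: 9 × 4 = 36 beats ÷ 6 = 6 chords.
Overall: 94 chords over 20 bars → 94/20 = 4.7 chords per bar.

4.7 chords per bar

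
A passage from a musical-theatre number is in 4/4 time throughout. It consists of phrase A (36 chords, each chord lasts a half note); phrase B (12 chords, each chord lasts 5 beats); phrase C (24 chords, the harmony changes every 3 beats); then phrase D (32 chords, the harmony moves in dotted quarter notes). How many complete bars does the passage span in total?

A: 36 × 2 = 72 beats = 18 bars.
B: 12 × 5 = 60 beats = 15 bars.
C: 24 × 3 = 72 beats = 18 bars.
D: 32 × 1.5 = 48 beats = 12 bars.
Total: 18 + 15 + 18 + 12 = 63 bars.

63 bars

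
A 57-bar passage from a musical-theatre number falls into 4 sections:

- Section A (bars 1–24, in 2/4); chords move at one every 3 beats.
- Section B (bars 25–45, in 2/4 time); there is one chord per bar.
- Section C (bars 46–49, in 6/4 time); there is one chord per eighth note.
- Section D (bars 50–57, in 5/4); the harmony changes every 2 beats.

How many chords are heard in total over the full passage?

105 chords

A: 24 bars × 2 beats = 48 beats; 3 beats/chord → 16 chords.
B: 21 bars × 2 beats = 42 beats; 2 beats/chord → 21 chords.
C: 4 bars × 6 beats = 24 beats; 0.5 beats/chord → 48 chords.
D: 8 bars × 5 beats = 40 beats; 2 beats/chord → 20 chords.
Total: 16 + 21 + 48 + 20 = 105.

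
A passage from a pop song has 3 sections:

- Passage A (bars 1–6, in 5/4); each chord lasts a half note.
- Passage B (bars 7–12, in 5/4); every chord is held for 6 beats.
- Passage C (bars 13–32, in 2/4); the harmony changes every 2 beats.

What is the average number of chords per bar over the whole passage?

A: 6 bars of 5 beats is 30 beats; at 2 beats each that's 15 chords.
B: 6 bars of 5 beats is 30 beats; at 6 beats each that's 5 chords.
C: 20 bars of 2 beats is 40 beats; at 2 beats each that's 20 chords.
Overall: 40 chords over 32 bars → 40/32 = 1.25 chords per bar.

1.25 chords per bar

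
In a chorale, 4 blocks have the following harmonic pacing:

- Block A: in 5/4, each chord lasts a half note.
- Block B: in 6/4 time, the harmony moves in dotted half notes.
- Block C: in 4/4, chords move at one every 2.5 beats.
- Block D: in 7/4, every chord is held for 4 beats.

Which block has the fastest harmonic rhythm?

Block A

A: 5 beats/bar ÷ 2 beats/chord = 2.5 chords/bar.
B: 6 beats/bar ÷ 3 beats/chord = 2 chords/bar.
C: 4 beats/bar ÷ 2.5 beats/chord = 1.6 chords/bar.
D: 7 beats/bar ÷ 4 beats/chord = 1.75 chords/bar.
Fastest is A at 2.5 chords/bar.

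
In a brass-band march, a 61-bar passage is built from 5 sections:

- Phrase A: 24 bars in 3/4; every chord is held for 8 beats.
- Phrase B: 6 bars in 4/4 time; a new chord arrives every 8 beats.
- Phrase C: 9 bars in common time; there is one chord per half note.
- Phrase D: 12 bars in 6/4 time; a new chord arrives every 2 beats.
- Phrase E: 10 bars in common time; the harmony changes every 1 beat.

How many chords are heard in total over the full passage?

A: 24 bars × 3 beats = 72 beats; 8 beats/chord → 9 chords.
B: 6 bars × 4 beats = 24 beats; 8 beats/chord → 3 chords.
C: 9 bars × 4 beats = 36 beats; 2 beats/chord → 18 chords.
D: 12 bars × 6 beats = 72 beats; 2 beats/chord → 36 chords.
E: 10 bars × 4 beats = 40 beats; 1 beat/chord → 40 chords.
Total: 9 + 3 + 18 + 36 + 40 = 106.

106 chords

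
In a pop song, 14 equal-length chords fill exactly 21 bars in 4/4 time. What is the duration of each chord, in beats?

21 bars × 4 beats/bar = 84 beats total.
84 beats ÷ 14 chords = 6 beats per chord.

6 beats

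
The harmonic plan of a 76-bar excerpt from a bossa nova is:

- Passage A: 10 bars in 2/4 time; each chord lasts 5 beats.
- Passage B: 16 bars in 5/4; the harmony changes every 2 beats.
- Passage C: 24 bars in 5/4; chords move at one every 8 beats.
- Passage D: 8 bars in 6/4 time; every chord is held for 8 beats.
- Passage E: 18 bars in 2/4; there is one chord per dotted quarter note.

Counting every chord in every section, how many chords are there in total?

A: 10 bars × 2 beats = 20 beats; 5 beats/chord → 4 chords.
B: 16 bars × 5 beats = 80 beats; 2 beats/chord → 40 chords.
C: 24 bars × 5 beats = 120 beats; 8 beats/chord → 15 chords.
D: 8 bars × 6 beats = 48 beats; 8 beats/chord → 6 chords.
E: 18 bars × 2 beats = 36 beats; 1.5 beats/chord → 24 chords.
Total: 4 + 40 + 15 + 6 + 24 = 89.

89 chords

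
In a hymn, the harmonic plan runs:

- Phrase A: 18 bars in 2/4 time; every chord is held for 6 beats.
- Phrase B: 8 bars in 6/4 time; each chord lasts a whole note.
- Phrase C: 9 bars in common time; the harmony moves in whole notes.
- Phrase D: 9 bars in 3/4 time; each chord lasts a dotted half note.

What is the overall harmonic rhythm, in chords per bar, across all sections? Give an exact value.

9/11 chords per bar

A: 18 × 2 = 36 beats ÷ 6 = 6 chords.
B: 8 × 6 = 48 beats ÷ 4 = 12 chords.
C: 9 × 4 = 36 beats ÷ 4 = 9 chords.
D: 9 × 3 = 27 beats ÷ 3 = 9 chords.
Overall: 36 chords over 44 bars → 36/44 = 9/11 chords per bar.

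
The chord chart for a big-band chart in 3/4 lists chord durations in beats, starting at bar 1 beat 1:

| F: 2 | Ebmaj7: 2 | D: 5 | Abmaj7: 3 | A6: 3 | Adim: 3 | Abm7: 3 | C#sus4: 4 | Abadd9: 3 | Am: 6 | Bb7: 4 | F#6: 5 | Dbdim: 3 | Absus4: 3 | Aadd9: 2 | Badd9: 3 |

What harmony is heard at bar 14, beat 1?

Beat 1 of bar 14 is beat (14−1)×3 + 1 = 40 overall.
Running totals: F ends at 2, Ebmaj7 ends at 4, D ends at 9, Abmaj7 ends at 12, A6 ends at 15, Adim ends at 18, Abm7 ends at 21, C#sus4 ends at 25, Abadd9 ends at 28, Am ends at 34, Bb7 ends at 38, F#6 ends at 43.
Beat 40 falls within F#6.

F#6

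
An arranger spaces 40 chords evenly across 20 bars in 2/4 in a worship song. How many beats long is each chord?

1 beat

20 bars × 2 beats/bar = 40 beats total.
40 beats ÷ 40 chords = 1 beats per chord.
(That is a quarter note.)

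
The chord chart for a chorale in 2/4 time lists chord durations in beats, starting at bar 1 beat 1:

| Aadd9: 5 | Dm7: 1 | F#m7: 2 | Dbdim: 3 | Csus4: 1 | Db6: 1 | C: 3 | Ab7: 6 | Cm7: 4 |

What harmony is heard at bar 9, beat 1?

Ab7

Beat 1 of bar 9 is beat (9−1)×2 + 1 = 17 overall.
Running totals: Aadd9 ends at 5, Dm7 ends at 6, F#m7 ends at 8, Dbdim ends at 11, Csus4 ends at 12, Db6 ends at 13, C ends at 16, Ab7 ends at 22.
Beat 17 falls within Ab7.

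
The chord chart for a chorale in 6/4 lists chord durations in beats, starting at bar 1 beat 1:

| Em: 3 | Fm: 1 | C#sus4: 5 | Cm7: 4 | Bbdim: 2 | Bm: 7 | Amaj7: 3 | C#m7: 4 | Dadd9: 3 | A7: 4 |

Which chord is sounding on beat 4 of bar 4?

Bm

Beat 4 of bar 4 is beat (4−1)×6 + 4 = 22 overall.
Running totals: Em ends at 3, Fm ends at 4, C#sus4 ends at 9, Cm7 ends at 13, Bbdim ends at 15, Bm ends at 22.
Beat 22 falls within Bm.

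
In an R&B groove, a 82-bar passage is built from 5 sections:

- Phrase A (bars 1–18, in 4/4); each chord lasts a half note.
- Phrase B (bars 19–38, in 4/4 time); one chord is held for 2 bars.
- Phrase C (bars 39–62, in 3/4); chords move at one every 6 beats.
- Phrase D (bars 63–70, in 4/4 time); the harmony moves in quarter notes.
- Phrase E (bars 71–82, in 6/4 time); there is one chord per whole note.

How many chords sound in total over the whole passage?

A: 18 bars × 4 beats = 72 beats; 2 beats/chord → 36 chords.
B: 20 bars × 4 beats = 80 beats; 8 beats/chord → 10 chords.
C: 24 bars × 3 beats = 72 beats; 6 beats/chord → 12 chords.
D: 8 bars × 4 beats = 32 beats; 1 beat/chord → 32 chords.
E: 12 bars × 6 beats = 72 beats; 4 beats/chord → 18 chords.
Total: 36 + 10 + 12 + 32 + 18 = 108.

108 chords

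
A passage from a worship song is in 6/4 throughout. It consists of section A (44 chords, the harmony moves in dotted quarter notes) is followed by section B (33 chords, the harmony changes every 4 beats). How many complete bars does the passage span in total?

33 bars

A: 44 × 1.5 = 66 beats = 11 bars.
B: 33 × 4 = 132 beats = 22 bars.
Total: 11 + 22 = 33 bars.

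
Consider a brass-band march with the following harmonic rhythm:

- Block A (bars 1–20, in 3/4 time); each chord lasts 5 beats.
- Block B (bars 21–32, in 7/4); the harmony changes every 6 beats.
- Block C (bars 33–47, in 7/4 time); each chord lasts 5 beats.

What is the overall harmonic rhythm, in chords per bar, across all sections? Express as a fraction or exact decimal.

1 chords per bar

A: 20 bars of 3 beats is 60 beats; at 5 beats each that's 12 chords.
B: 12 bars of 7 beats is 84 beats; at 6 beats each that's 14 chords.
C: 15 bars of 7 beats is 105 beats; at 5 beats each that's 21 chords.
Overall: 47 chords over 47 bars → 47/47 = 1 chords per bar.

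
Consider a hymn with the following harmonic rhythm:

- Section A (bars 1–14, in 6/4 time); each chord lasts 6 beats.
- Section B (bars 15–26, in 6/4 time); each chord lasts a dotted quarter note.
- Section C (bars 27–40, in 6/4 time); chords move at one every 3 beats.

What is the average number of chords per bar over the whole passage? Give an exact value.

A: 14 × 6 = 84 beats ÷ 6 = 14 chords.
B: 12 × 6 = 72 beats ÷ 1.5 = 48 chords.
C: 14 × 6 = 84 beats ÷ 3 = 28 chords.
Overall: 90 chords over 40 bars → 90/40 = 2.25 chords per bar.

2.25 chords per bar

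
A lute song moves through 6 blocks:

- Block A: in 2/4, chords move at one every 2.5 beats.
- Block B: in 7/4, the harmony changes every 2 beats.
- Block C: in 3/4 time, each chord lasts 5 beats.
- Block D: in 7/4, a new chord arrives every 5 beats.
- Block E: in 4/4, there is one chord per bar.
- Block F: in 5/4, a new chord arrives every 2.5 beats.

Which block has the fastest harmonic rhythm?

A: 2 beats/bar ÷ 2.5 beats/chord = 0.8 chords/bar.
B: 7 beats/bar ÷ 2 beats/chord = 3.5 chords/bar.
C: 3 beats/bar ÷ 5 beats/chord = 0.6 chords/bar.
D: 7 beats/bar ÷ 5 beats/chord = 1.4 chords/bar.
E: 4 beats/bar ÷ 4 beats/chord = 1 chord/bar.
F: 5 beats/bar ÷ 2.5 beats/chord = 2 chords/bar.
Fastest is B at 3.5 chords/bar.

Block B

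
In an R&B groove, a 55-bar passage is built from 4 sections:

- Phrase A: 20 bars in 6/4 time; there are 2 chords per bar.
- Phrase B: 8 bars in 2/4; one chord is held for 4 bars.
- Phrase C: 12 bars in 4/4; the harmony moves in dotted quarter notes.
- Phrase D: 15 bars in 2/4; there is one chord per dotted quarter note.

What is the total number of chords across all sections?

94 chords

A: 20·6 = 120 beats, 120/3 = 40 chords.
B: 8·2 = 16 beats, 16/8 = 2 chords.
C: 12·4 = 48 beats, 48/1.5 = 32 chords.
D: 15·2 = 30 beats, 30/1.5 = 20 chords.
Total: 40 + 2 + 32 + 20 = 94.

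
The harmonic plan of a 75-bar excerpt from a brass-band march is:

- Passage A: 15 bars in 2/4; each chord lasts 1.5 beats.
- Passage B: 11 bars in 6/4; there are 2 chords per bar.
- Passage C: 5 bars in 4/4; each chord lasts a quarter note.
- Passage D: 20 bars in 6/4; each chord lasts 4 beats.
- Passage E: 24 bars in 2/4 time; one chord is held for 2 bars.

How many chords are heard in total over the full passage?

104 chords

A has 30 beats and chords last 1.5 each, so 20 chords.
B has 66 beats and chords last 3 each, so 22 chords.
C has 20 beats and chords last 1 each, so 20 chords.
D has 120 beats and chords last 4 each, so 30 chords.
E has 48 beats and chords last 4 each, so 12 chords.
Total: 20 + 22 + 20 + 30 + 12 = 104.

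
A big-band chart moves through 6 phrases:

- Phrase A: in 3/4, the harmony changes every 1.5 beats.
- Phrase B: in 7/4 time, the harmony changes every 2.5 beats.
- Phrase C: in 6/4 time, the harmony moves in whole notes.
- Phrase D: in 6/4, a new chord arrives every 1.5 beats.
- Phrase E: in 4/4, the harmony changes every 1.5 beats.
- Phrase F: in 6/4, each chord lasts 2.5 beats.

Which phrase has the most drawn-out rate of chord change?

A: 3/1.5 = 2 chords/bar.
B: 7/2.5 = 2.8 chords/bar.
C: 6/4 = 1.5 chords/bar.
D: 6/1.5 = 4 chords/bar.
E: 4/1.5 = 8/3 chords/bar.
F: 6/2.5 = 2.4 chords/bar.
Slowest is C at 1.5 chords/bar.

Phrase C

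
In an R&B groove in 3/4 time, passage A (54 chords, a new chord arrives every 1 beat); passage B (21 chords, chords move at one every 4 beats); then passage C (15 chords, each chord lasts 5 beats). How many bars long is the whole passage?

71 bars

A: 54 × 1 = 54 beats = 18 bars.
B: 21 × 4 = 84 beats = 28 bars.
C: 15 × 5 = 75 beats = 25 bars.
Total: 18 + 28 + 25 = 71 bars.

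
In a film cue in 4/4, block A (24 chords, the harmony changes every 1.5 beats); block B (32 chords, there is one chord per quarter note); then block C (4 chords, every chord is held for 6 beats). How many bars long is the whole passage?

A: 24 × 1.5 = 36 beats = 9 bars.
B: 32 × 1 = 32 beats = 8 bars.
C: 4 × 6 = 24 beats = 6 bars.
Total: 9 + 8 + 6 = 23 bars.

23 bars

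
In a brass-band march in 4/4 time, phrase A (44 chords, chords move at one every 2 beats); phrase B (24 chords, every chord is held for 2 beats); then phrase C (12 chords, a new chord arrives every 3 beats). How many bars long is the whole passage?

43 bars

A: 44 × 2 = 88 beats = 22 bars.
B: 24 × 2 = 48 beats = 12 bars.
C: 12 × 3 = 36 beats = 9 bars.
Total: 22 + 12 + 9 = 43 bars.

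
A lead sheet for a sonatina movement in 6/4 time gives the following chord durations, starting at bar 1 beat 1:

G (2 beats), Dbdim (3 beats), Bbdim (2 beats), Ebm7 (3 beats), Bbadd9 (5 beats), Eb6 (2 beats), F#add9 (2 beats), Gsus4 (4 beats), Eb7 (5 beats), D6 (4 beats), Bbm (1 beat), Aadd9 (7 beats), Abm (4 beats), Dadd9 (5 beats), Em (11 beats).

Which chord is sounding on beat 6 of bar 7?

Abm

Beat 6 of bar 7 is beat (7−1)×6 + 6 = 42 overall.
Running totals: G ends at 2, Dbdim ends at 5, Bbdim ends at 7, Ebm7 ends at 10, Bbadd9 ends at 15, Eb6 ends at 17, F#add9 ends at 19, Gsus4 ends at 23, Eb7 ends at 28, D6 ends at 32, Bbm ends at 33, Aadd9 ends at 40, Abm ends at 44.
Beat 42 falls within Abm.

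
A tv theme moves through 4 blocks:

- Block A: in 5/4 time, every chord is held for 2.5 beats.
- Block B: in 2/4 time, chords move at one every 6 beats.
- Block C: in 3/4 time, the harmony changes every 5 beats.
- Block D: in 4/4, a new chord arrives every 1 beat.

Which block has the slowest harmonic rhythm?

Block B

A: each chord is 2.5 beats in 5/4, so 2 per bar.
B: each chord is 6 beats in 2/4, so 1/3 per bar.
C: each chord is 5 beats in 3/4, so 0.6 per bar.
D: each chord is 1 beat in 4/4, so 4 per bar.
Slowest is B at 1/3 chords/bar.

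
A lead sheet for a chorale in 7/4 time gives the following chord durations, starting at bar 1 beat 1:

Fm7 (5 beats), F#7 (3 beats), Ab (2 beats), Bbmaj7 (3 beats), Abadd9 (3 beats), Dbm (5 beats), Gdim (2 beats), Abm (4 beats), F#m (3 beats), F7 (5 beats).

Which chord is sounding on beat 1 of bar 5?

Beat 1 of bar 5 is beat (5−1)×7 + 1 = 29 overall.
Running totals: Fm7 ends at 5, F#7 ends at 8, Ab ends at 10, Bbmaj7 ends at 13, Abadd9 ends at 16, Dbm ends at 21, Gdim ends at 23, Abm ends at 27, F#m ends at 30.
Beat 29 falls within F#m.

F#m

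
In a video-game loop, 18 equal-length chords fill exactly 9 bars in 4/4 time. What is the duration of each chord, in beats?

9 bars × 4 beats/bar = 36 beats total.
36 beats ÷ 18 chords = 2 beats per chord.
(That is a half note.)

2 beats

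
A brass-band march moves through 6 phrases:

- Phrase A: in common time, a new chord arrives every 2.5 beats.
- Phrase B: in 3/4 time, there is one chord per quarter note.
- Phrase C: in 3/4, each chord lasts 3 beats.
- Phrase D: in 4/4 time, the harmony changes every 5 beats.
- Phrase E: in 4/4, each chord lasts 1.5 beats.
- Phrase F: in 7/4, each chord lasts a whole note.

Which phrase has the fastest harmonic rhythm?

Phrase B

A: 4 beats/bar ÷ 2.5 beats/chord = 1.6 chords/bar.
B: 3 beats/bar ÷ 1 beat/chord = 3 chords/bar.
C: 3 beats/bar ÷ 3 beats/chord = 1 chord/bar.
D: 4 beats/bar ÷ 5 beats/chord = 0.8 chords/bar.
E: 4 beats/bar ÷ 1.5 beats/chord = 8/3 chords/bar.
F: 7 beats/bar ÷ 4 beats/chord = 1.75 chords/bar.
Fastest is B at 3 chords/bar.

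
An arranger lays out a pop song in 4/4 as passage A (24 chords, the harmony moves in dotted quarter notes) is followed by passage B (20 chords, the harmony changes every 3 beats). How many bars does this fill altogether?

A: 24 × 1.5 = 36 beats = 9 bars.
B: 20 × 3 = 60 beats = 15 bars.
Total: 9 + 15 = 24 bars.

24 bars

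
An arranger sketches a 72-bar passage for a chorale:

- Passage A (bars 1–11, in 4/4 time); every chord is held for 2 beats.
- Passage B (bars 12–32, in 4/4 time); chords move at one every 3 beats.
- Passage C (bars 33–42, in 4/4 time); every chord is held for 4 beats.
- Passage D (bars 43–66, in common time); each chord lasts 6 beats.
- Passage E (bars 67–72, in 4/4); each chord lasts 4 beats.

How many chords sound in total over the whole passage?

82 chords

A has 44 beats and chords last 2 each, so 22 chords.
B has 84 beats and chords last 3 each, so 28 chords.
C has 40 beats and chords last 4 each, so 10 chords.
D has 96 beats and chords last 6 each, so 16 chords.
E has 24 beats and chords last 4 each, so 6 chords.
Total: 22 + 28 + 10 + 16 + 6 = 82.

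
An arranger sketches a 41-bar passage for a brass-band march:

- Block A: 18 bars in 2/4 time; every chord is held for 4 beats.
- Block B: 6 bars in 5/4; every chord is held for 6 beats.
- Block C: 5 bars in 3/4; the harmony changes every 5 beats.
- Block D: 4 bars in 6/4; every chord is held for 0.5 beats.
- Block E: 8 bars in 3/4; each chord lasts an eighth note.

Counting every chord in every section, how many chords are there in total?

A: 18 bars × 2 beats = 36 beats; 4 beats/chord → 9 chords.
B: 6 bars × 5 beats = 30 beats; 6 beats/chord → 5 chords.
C: 5 bars × 3 beats = 15 beats; 5 beats/chord → 3 chords.
D: 4 bars × 6 beats = 24 beats; 0.5 beats/chord → 48 chords.
E: 8 bars × 3 beats = 24 beats; 0.5 beats/chord → 48 chords.
Total: 9 + 5 + 3 + 48 + 48 = 113.

113 chords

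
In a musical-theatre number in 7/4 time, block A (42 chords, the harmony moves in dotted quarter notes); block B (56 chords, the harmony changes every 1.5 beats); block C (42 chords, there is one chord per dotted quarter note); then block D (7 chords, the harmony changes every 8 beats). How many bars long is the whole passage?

A: 42 × 1.5 = 63 beats = 9 bars.
B: 56 × 1.5 = 84 beats = 12 bars.
C: 42 × 1.5 = 63 beats = 9 bars.
D: 7 × 8 = 56 beats = 8 bars.
Total: 9 + 12 + 9 + 8 = 38 bars.

38 bars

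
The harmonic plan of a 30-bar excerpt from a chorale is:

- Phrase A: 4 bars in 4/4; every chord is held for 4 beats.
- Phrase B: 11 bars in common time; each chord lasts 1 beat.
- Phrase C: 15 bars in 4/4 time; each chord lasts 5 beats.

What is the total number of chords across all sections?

60 chords

A has 16 beats and chords last 4 each, so 4 chords.
B has 44 beats and chords last 1 each, so 44 chords.
C has 60 beats and chords last 5 each, so 12 chords.
Total: 4 + 44 + 12 = 60.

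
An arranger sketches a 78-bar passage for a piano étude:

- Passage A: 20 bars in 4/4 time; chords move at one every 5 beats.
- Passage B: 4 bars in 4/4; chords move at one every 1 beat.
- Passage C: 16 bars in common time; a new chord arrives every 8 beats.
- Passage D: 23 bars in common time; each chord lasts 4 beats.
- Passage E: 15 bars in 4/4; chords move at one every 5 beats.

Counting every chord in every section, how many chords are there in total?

A: 20·4 = 80 beats, 80/5 = 16 chords.
B: 4·4 = 16 beats, 16/1 = 16 chords.
C: 16·4 = 64 beats, 64/8 = 8 chords.
D: 23·4 = 92 beats, 92/4 = 23 chords.
E: 15·4 = 60 beats, 60/5 = 12 chords.
Total: 16 + 16 + 8 + 23 + 12 = 75.

75 chords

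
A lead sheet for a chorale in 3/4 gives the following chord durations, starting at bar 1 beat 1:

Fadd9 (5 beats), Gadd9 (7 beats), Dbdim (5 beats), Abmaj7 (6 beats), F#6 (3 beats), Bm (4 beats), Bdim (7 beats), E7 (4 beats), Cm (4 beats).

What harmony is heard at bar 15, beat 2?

Beat 2 of bar 15 is beat (15−1)×3 + 2 = 44 overall.
Running totals: Fadd9 ends at 5, Gadd9 ends at 12, Dbdim ends at 17, Abmaj7 ends at 23, F#6 ends at 26, Bm ends at 30, Bdim ends at 37, E7 ends at 41, Cm ends at 45.
Beat 44 falls within Cm.

Cm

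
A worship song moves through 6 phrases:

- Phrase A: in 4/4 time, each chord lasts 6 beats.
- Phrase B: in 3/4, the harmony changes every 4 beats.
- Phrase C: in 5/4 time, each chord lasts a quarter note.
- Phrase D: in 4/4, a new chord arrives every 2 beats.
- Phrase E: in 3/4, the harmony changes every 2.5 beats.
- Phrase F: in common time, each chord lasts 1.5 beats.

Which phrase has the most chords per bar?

Phrase C

A: 4 beats/bar ÷ 6 beats/chord = 2/3 chords/bar.
B: 3 beats/bar ÷ 4 beats/chord = 0.75 chords/bar.
C: 5 beats/bar ÷ 1 beat/chord = 5 chords/bar.
D: 4 beats/bar ÷ 2 beats/chord = 2 chords/bar.
E: 3 beats/bar ÷ 2.5 beats/chord = 1.2 chords/bar.
F: 4 beats/bar ÷ 1.5 beats/chord = 8/3 chords/bar.
Fastest is C at 5 chords/bar.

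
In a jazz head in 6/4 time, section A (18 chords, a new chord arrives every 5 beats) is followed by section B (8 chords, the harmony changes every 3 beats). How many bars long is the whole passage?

A: 18 × 5 = 90 beats = 15 bars.
B: 8 × 3 = 24 beats = 4 bars.
Total: 15 + 4 = 19 bars.

19 bars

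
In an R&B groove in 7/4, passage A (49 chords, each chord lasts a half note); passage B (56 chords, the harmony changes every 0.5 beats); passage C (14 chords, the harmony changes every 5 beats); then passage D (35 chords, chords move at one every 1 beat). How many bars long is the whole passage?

A: 49 × 2 = 98 beats = 14 bars.
B: 56 × 0.5 = 28 beats = 4 bars.
C: 14 × 5 = 70 beats = 10 bars.
D: 35 × 1 = 35 beats = 5 bars.
Total: 14 + 4 + 10 + 5 = 33 bars.

33 bars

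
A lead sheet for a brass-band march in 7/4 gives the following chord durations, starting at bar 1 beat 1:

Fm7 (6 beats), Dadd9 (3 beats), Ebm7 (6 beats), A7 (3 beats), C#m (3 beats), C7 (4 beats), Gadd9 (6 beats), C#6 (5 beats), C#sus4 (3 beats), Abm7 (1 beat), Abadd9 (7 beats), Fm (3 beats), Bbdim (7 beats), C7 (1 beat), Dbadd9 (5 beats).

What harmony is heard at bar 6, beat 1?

Beat 1 of bar 6 is beat (6−1)×7 + 1 = 36 overall.
Running totals: Fm7 ends at 6, Dadd9 ends at 9, Ebm7 ends at 15, A7 ends at 18, C#m ends at 21, C7 ends at 25, Gadd9 ends at 31, C#6 ends at 36.
Beat 36 falls within C#6.

C#6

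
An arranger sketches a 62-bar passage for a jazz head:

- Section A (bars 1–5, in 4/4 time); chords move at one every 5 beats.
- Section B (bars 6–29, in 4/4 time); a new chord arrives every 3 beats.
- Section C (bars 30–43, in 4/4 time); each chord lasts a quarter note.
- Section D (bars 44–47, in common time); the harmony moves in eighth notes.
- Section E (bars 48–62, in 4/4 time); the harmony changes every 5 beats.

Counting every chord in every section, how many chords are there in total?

136 chords

A: 5 bars × 4 beats = 20 beats; 5 beats/chord → 4 chords.
B: 24 bars × 4 beats = 96 beats; 3 beats/chord → 32 chords.
C: 14 bars × 4 beats = 56 beats; 1 beat/chord → 56 chords.
D: 4 bars × 4 beats = 16 beats; 0.5 beats/chord → 32 chords.
E: 15 bars × 4 beats = 60 beats; 5 beats/chord → 12 chords.
Total: 4 + 32 + 56 + 32 + 12 = 136.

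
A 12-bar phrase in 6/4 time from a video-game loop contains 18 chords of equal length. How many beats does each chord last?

4 beats

12 bars × 6 beats/bar = 72 beats total.
72 beats ÷ 18 chords = 4 beats per chord.
(That is a whole note.)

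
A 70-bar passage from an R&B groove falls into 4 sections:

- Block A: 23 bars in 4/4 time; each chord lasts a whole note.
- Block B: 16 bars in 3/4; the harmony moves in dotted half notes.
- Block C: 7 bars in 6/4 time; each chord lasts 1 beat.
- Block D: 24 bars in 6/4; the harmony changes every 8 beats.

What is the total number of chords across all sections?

A has 92 beats and chords last 4 each, so 23 chords.
B has 48 beats and chords last 3 each, so 16 chords.
C has 42 beats and chords last 1 each, so 42 chords.
D has 144 beats and chords last 8 each, so 18 chords.
Total: 23 + 16 + 42 + 18 = 99.

99 chords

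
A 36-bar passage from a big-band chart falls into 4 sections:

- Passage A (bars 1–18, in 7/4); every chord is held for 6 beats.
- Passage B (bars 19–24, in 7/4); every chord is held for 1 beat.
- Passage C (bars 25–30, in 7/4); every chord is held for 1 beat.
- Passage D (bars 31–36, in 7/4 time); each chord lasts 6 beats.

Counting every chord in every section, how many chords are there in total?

A has 126 beats and chords last 6 each, so 21 chords.
B has 42 beats and chords last 1 each, so 42 chords.
C has 42 beats and chords last 1 each, so 42 chords.
D has 42 beats and chords last 6 each, so 7 chords.
Total: 21 + 42 + 42 + 7 = 112.

112 chords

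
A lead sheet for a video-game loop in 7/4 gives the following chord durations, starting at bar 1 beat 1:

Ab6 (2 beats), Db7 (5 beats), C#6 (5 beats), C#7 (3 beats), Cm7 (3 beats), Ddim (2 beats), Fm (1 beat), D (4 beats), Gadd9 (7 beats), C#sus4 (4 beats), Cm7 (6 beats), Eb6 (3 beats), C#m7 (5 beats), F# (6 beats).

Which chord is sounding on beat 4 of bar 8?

Beat 4 of bar 8 is beat (8−1)×7 + 4 = 53 overall.
Running totals: Ab6 ends at 2, Db7 ends at 7, C#6 ends at 12, C#7 ends at 15, Cm7 ends at 18, Ddim ends at 20, Fm ends at 21, D ends at 25, Gadd9 ends at 32, C#sus4 ends at 36, Cm7 ends at 42, Eb6 ends at 45, C#m7 ends at 50, F# ends at 56.
Beat 53 falls within F#.

F#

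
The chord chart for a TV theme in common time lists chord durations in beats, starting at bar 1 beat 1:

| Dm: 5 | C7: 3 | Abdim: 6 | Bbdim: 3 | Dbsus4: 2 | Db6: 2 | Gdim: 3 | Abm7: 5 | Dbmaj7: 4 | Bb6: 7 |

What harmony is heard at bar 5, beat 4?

Db6

Beat 4 of bar 5 is beat (5−1)×4 + 4 = 20 overall.
Running totals: Dm ends at 5, C7 ends at 8, Abdim ends at 14, Bbdim ends at 17, Dbsus4 ends at 19, Db6 ends at 21.
Beat 20 falls within Db6.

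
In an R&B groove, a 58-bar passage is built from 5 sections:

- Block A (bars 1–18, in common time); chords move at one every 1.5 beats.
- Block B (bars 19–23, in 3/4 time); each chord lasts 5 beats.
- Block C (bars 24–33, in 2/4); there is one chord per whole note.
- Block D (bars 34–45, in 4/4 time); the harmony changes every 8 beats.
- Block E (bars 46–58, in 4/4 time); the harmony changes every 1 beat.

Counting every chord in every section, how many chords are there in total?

A has 72 beats and chords last 1.5 each, so 48 chords.
B has 15 beats and chords last 5 each, so 3 chords.
C has 20 beats and chords last 4 each, so 5 chords.
D has 48 beats and chords last 8 each, so 6 chords.
E has 52 beats and chords last 1 each, so 52 chords.
Total: 48 + 3 + 5 + 6 + 52 = 114.

114 chords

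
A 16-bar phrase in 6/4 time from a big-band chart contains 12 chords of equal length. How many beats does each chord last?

16 bars × 6 beats/bar = 96 beats total.
96 beats ÷ 12 chords = 8 beats per chord.

8 beats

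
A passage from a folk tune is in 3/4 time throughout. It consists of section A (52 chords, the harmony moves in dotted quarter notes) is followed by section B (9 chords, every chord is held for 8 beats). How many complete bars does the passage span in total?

50 bars

A: 52 × 1.5 = 78 beats = 26 bars.
B: 9 × 8 = 72 beats = 24 bars.
Total: 26 + 24 = 50 bars.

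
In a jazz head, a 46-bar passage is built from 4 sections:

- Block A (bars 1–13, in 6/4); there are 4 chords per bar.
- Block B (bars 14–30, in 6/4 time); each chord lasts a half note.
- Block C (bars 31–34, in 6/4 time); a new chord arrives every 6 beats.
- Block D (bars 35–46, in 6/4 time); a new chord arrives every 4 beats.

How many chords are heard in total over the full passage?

125 chords

A: 13·6 = 78 beats, 78/1.5 = 52 chords.
B: 17·6 = 102 beats, 102/2 = 51 chords.
C: 4·6 = 24 beats, 24/6 = 4 chords.
D: 12·6 = 72 beats, 72/4 = 18 chords.
Total: 52 + 51 + 4 + 18 = 125.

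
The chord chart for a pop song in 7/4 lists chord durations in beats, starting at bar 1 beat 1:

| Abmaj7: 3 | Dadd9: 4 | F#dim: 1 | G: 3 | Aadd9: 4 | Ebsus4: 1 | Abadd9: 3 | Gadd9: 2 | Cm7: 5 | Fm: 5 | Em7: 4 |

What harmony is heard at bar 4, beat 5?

Cm7

Beat 5 of bar 4 is beat (4−1)×7 + 5 = 26 overall.
Running totals: Abmaj7 ends at 3, Dadd9 ends at 7, F#dim ends at 8, G ends at 11, Aadd9 ends at 15, Ebsus4 ends at 16, Abadd9 ends at 19, Gadd9 ends at 21, Cm7 ends at 26.
Beat 26 falls within Cm7.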